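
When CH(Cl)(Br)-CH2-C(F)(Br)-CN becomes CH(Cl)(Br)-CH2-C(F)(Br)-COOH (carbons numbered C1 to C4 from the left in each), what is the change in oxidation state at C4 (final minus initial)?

0

Before: C4 has 1 bond to C, 3 bonds to N → oxidation state +3.
After: C4 has 1 bond to C, 3 bonds to O → oxidation state +3.
Δ = +3 − (+3) = 0, so no net redox change at C4.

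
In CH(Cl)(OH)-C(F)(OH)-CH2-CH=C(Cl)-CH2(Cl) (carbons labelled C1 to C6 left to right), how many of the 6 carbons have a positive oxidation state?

Tallying each carbon's bonds:
C1: 1C, 1H, 1O, 1Cl → 0 − 1 + 1 + 1 = +1
C2: 2C, 1O, 1F → 0 + 1 + 1 = +2
C3: 2C, 2H → 0 − 2 = -2
C4: 3C, 1H → 0 − 1 = -1
C5: 3C, 1Cl → 0 + 1 = +1
C6: 1C, 2H, 1Cl → 0 − 2 + 1 = -1
3 carbons (C1, C2, C5) meet the condition.

3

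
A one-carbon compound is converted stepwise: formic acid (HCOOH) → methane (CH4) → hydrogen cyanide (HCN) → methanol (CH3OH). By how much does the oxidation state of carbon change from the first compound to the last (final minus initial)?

-4

Carbon oxidation states along the series — formic acid: +2, methane: -4, hydrogen cyanide: +2, methanol: -2.
Net change = -2 − (+2) = -4.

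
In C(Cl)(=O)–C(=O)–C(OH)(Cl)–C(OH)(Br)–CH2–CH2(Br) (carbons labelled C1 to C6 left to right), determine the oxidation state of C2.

C2 has one bond to C (0), one bond to C (0), a double bond to O (2×+1 = +2).
Oxidation state = 0 + 0 + 2 = +2.

+2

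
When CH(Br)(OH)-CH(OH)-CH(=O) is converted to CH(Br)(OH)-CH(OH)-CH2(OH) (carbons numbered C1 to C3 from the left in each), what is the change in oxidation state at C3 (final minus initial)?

Before: C3 has 1 bond to C, 1 bond to H, 2 bonds to O → oxidation state +1.
After: C3 has 1 bond to C, 2 bonds to H, 1 bond to O → oxidation state -1.
Δ = -1 − (+1) = -2, so this is a reduction at C3.

-2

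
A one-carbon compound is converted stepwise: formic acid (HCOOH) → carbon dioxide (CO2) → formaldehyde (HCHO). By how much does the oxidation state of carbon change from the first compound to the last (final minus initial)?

-2

Carbon oxidation states along the series — formic acid: +2, carbon dioxide: +4, formaldehyde: 0.
Net change = 0 − (+2) = -2.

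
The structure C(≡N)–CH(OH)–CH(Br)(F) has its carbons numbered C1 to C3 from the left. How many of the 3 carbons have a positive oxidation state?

2

Each bond to a more electronegative atom (O, N, halogen) counts +1, each bond to a less electronegative atom (H, metal, B, Si) counts −1, and each C–C bond counts 0. Tallying each carbon:
C1: 1C, 3N → 0 + 3 = +3
C2: 2C, 1H, 1O → 0 − 1 + 1 = 0
C3: 1C, 1H, 1F, 1Br → 0 − 1 + 1 + 1 = +1
2 carbons (C1, C3) meet the condition.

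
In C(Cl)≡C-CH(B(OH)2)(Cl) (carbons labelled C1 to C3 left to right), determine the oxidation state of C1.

Assign +1 per bond to O/N/halogen, −1 per bond to H or an electropositive element, and 0 per bond to carbon.
C1 has a triple bond to C (3×0 = 0), one bond to Cl (+1).
Oxidation state = 0 + 1 = +1.

+1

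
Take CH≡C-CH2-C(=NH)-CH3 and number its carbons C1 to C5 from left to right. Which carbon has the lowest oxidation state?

C5

Tallying each carbon's bonds:
C1: 3C, 1H → 0 − 1 = -1
C2: 4C → 0 = 0
C3: 2C, 2H → 0 − 2 = -2
C4: 2C, 2N → 0 + 2 = +2
C5: 1C, 3H → 0 − 3 = -3
The most reduced carbon is C5 at -3.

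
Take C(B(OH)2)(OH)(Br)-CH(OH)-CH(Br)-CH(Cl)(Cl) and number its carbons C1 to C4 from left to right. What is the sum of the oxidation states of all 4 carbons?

Tallying each carbon's bonds:
C1: 1C, 1O, 1Br, 1B → 0 + 1 + 1 − 1 = +1
C2: 2C, 1H, 1O → 0 − 1 + 1 = 0
C3: 2C, 1H, 1Br → 0 − 1 + 1 = 0
C4: 1C, 1H, 2Cl → 0 − 1 + 2 = +1
Sum = +1 + 0 + 0 + 1 = +2.

+2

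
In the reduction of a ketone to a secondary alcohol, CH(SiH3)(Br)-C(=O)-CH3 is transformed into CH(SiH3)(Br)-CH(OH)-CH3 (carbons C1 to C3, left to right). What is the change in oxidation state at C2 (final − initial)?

-2

Before: C2 has 2 bonds to C, 2 bonds to O → oxidation state +2.
After: C2 has 2 bonds to C, 1 bond to H, 1 bond to O → oxidation state 0.
Δ = 0 − (+2) = -2, so this is a reduction at C2.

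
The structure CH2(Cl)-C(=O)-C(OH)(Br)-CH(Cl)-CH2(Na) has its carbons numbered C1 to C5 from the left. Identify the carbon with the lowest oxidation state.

C5

Tallying each carbon's bonds:
C1: 1C, 2H, 1Cl → 0 − 2 + 1 = -1
C2: 2C, 2O → 0 + 2 = +2
C3: 2C, 1O, 1Br → 0 + 1 + 1 = +2
C4: 2C, 1H, 1Cl → 0 − 1 + 1 = 0
C5: 1C, 2H, 1Na → 0 − 2 − 1 = -3
The most reduced carbon is C5 at -3.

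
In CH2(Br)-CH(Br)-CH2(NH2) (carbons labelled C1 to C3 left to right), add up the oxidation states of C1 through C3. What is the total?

Tallying each carbon's bonds:
C1: 1C, 2H, 1Br → 0 − 2 + 1 = -1
C2: 2C, 1H, 1Br → 0 − 1 + 1 = 0
C3: 1C, 2H, 1N → 0 − 2 + 1 = -1
Sum = -1 + 0 − 1 = -2.

-2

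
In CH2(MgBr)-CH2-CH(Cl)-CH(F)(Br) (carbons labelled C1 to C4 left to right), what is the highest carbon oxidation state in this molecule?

Each bond to a more electronegative atom (O, N, halogen) counts +1, each bond to a less electronegative atom (H, metal, B, Si) counts −1, and each C–C bond counts 0. Tallying each carbon:
C1: 1C, 2H, 1Mg → 0 − 2 − 1 = -3
C2: 2C, 2H → 0 − 2 = -2
C3: 2C, 1H, 1Cl → 0 − 1 + 1 = 0
C4: 1C, 1H, 1F, 1Br → 0 − 1 + 1 + 1 = +1
The highest value is +1.

+1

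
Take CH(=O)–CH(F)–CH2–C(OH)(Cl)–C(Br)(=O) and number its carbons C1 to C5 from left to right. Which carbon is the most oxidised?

C5

Each bond to a more electronegative atom (O, N, halogen) counts +1, each bond to a less electronegative atom (H, metal, B, Si) counts −1, and each C–C bond counts 0. Tallying each carbon:
C1: 1C, 1H, 2O → 0 − 1 + 2 = +1
C2: 2C, 1H, 1F → 0 − 1 + 1 = 0
C3: 2C, 2H → 0 − 2 = -2
C4: 2C, 1O, 1Cl → 0 + 1 + 1 = +2
C5: 1C, 2O, 1Br → 0 + 2 + 1 = +3
The most oxidised carbon is C5 at +3.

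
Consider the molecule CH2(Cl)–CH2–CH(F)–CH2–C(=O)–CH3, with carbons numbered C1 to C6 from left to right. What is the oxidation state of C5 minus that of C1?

+3

C5: 2C, 2O → 0 + 2 = +2
C1: 1C, 2H, 1Cl → 0 − 2 + 1 = -1
Difference: +2 − (-1) = +3.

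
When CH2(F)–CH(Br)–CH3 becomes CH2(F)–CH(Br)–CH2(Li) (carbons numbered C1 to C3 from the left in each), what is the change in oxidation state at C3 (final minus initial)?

0

Before: C3 has 1 bond to C, 3 bonds to H → oxidation state -3.
After: C3 has 1 bond to C, 2 bonds to H, 1 bond to Li → oxidation state -3.
Δ = -3 − (-3) = 0, so no net redox change at C3.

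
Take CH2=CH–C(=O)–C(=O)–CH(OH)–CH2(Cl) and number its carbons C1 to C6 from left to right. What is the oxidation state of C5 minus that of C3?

-2

C5: 2C, 1H, 1O → 0 − 1 + 1 = 0
C3: 2C, 2O → 0 + 2 = +2
Difference: 0 − (+2) = -2.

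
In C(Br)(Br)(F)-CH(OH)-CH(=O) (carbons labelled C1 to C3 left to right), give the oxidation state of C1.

+3

Bonds to more-electronegative neighbours contribute +1 each, bonds to H or metals contribute −1 each, and C–C bonds contribute 0.
C1 has one bond to C (0), one bond to Br (+1), one bond to Br (+1), one bond to F (+1).
Oxidation state = 0 + 1 + 1 + 1 = +3.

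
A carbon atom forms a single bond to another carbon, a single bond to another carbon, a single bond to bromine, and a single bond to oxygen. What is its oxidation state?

Each bond to a more electronegative atom (O, N, halogen) counts +1, each bond to a less electronegative atom (H, metal, B, Si) counts −1, and each C–C bond counts 0.
The carbon has one bond to C (0), one bond to C (0), one bond to O (+1), one bond to Br (+1).
Oxidation state = 0 + 0 + 1 + 1 = +2.

+2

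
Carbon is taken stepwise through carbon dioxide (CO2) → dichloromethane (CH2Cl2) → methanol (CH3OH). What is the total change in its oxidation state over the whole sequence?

-6

Carbon oxidation states along the series — carbon dioxide: +4, dichloromethane: 0, methanol: -2.
Net change = -2 − (+4) = -6.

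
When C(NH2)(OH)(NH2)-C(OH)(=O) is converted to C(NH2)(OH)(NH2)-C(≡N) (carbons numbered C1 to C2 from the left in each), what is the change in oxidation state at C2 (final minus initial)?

Before: C2 has 1 bond to C, 3 bonds to O → oxidation state +3.
After: C2 has 1 bond to C, 3 bonds to N → oxidation state +3.
Δ = +3 − (+3) = 0, so no net redox change at C2.

0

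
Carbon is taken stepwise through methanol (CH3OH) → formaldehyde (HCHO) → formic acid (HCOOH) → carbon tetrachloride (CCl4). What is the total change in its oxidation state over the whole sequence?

+6

Carbon oxidation states along the series — methanol: -2, formaldehyde: 0, formic acid: +2, carbon tetrachloride: +4.
Net change = +4 − (-2) = +6.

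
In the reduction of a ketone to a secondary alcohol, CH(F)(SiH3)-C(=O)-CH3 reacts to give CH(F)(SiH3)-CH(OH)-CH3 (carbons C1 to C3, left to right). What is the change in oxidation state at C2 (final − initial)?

Before: C2 has 2 bonds to C, 2 bonds to O → oxidation state +2.
After: C2 has 2 bonds to C, 1 bond to H, 1 bond to O → oxidation state 0.
Δ = 0 − (+2) = -2, so this is a reduction at C2.

-2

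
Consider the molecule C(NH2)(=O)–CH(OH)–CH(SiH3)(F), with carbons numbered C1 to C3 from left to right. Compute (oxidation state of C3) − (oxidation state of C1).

-4

C3: 1C, 1H, 1F, 1Si → 0 − 1 + 1 − 1 = -1
C1: 1C, 2O, 1N → 0 + 2 + 1 = +3
Difference: -1 − (+3) = -4.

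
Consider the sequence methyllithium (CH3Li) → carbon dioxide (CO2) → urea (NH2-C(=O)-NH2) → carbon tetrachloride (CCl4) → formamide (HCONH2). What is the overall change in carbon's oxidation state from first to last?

Carbon oxidation states along the series — methyllithium: -4, carbon dioxide: +4, urea: +4, carbon tetrachloride: +4, formamide: +2.
Net change = +2 − (-4) = +6.

+6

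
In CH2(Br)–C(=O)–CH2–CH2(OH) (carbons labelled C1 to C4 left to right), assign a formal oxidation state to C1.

Bonds to more-electronegative neighbours contribute +1 each, bonds to H or metals contribute −1 each, and C–C bonds contribute 0.
C1 has one bond to C (0), one bond to H (-1), one bond to H (-1), one bond to Br (+1).
Oxidation state = 0 − 1 − 1 + 1 = -1.

-1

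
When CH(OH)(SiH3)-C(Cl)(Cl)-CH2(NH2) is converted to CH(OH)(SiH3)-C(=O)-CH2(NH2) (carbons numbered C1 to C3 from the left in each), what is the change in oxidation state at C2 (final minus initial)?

Before: C2 has 2 bonds to C, 2 bonds to Cl → oxidation state +2.
After: C2 has 2 bonds to C, 2 bonds to O → oxidation state +2.
Δ = +2 − (+2) = 0, so no net redox change at C2.

0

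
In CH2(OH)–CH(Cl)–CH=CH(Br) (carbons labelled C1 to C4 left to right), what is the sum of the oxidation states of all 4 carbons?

-2

Tallying each carbon's bonds:
C1: 1C, 2H, 1O → 0 − 2 + 1 = -1
C2: 2C, 1H, 1Cl → 0 − 1 + 1 = 0
C3: 3C, 1H → 0 − 1 = -1
C4: 2C, 1H, 1Br → 0 − 1 + 1 = 0
Sum = -1 + 0 − 1 + 0 = -2.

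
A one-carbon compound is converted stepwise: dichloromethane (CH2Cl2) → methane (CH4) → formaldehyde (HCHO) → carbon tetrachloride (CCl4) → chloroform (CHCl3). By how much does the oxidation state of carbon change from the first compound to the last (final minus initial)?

+2

Carbon oxidation states along the series — dichloromethane: 0, methane: -4, formaldehyde: 0, carbon tetrachloride: +4, chloroform: +2.
Net change = +2 − (0) = +2.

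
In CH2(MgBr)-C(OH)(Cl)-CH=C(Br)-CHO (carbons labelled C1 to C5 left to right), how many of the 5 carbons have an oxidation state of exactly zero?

Tallying each carbon's bonds:
C1: 1C, 2H, 1Mg → 0 − 2 − 1 = -3
C2: 2C, 1O, 1Cl → 0 + 1 + 1 = +2
C3: 3C, 1H → 0 − 1 = -1
C4: 3C, 1Br → 0 + 1 = +1
C5: 1C, 1H, 2O → 0 − 1 + 2 = +1
0 carbons meet the condition.

0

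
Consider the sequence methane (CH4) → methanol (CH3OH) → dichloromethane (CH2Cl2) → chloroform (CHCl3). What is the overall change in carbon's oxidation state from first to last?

+6

Carbon oxidation states along the series — methane: -4, methanol: -2, dichloromethane: 0, chloroform: +2.
Net change = +2 − (-4) = +6.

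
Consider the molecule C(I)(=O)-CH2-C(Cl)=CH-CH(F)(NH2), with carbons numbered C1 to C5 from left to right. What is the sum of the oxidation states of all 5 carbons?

+2

Tallying each carbon's bonds:
C1: 1C, 2O, 1I → 0 + 2 + 1 = +3
C2: 2C, 2H → 0 − 2 = -2
C3: 3C, 1Cl → 0 + 1 = +1
C4: 3C, 1H → 0 − 1 = -1
C5: 1C, 1H, 1N, 1F → 0 − 1 + 1 + 1 = +1
Sum = +3 − 2 + 1 − 1 + 1 = +2.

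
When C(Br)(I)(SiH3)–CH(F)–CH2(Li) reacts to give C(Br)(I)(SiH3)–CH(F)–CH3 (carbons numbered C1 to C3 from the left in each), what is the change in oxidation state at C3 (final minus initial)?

Before: C3 has 1 bond to C, 2 bonds to H, 1 bond to Li → oxidation state -3.
After: C3 has 1 bond to C, 3 bonds to H → oxidation state -3.
Δ = -3 − (-3) = 0, so no net redox change at C3.

0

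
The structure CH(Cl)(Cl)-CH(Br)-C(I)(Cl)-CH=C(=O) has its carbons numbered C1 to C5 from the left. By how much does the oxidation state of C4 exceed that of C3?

-3

C4: 3C, 1H → 0 − 1 = -1
C3: 2C, 1Cl, 1I → 0 + 1 + 1 = +2
Difference: -1 − (+2) = -3.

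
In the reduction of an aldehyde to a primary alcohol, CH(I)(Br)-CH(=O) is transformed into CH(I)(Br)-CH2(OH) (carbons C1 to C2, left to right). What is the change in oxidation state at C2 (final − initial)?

-2

Before: C2 has 1 bond to C, 1 bond to H, 2 bonds to O → oxidation state +1.
After: C2 has 1 bond to C, 2 bonds to H, 1 bond to O → oxidation state -1.
Δ = -1 − (+1) = -2, so this is a reduction at C2.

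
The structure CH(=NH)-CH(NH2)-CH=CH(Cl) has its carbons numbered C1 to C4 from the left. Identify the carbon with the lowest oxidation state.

C3

Assign +1 per bond to O/N/halogen, −1 per bond to H or an electropositive element, and 0 per bond to carbon. Tallying each carbon:
C1: 1C, 1H, 2N → 0 − 1 + 2 = +1
C2: 2C, 1H, 1N → 0 − 1 + 1 = 0
C3: 3C, 1H → 0 − 1 = -1
C4: 2C, 1H, 1Cl → 0 − 1 + 1 = 0
The most reduced carbon is C3 at -1.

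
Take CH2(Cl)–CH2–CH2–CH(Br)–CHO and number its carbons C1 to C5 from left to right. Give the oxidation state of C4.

Bonds to more-electronegative neighbours contribute +1 each, bonds to H or metals contribute −1 each, and C–C bonds contribute 0.
C4 has one bond to C (0), one bond to C (0), one bond to Br (+1), one bond to H (-1).
Oxidation state = 0 + 0 + 1 − 1 = 0.

0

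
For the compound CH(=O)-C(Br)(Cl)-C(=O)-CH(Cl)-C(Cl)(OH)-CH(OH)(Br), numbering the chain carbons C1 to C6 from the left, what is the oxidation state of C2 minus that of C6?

+1

C2: 2C, 1Cl, 1Br → 0 + 1 + 1 = +2
C6: 1C, 1H, 1O, 1Br → 0 − 1 + 1 + 1 = +1
Difference: +2 − (+1) = +1.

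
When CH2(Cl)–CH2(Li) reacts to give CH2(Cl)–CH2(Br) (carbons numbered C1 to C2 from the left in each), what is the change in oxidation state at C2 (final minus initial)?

Before: C2 has 1 bond to C, 2 bonds to H, 1 bond to Li → oxidation state -3.
After: C2 has 1 bond to C, 2 bonds to H, 1 bond to Br → oxidation state -1.
Δ = -1 − (-3) = +2, so this is an oxidation at C2.

+2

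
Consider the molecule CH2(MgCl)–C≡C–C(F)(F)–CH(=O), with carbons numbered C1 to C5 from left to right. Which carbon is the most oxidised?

C4

Tallying each carbon's bonds:
C1: 1C, 2H, 1Mg → 0 − 2 − 1 = -3
C2: 4C → 0 = 0
C3: 4C → 0 = 0
C4: 2C, 2F → 0 + 2 = +2
C5: 1C, 1H, 2O → 0 − 1 + 2 = +1
The most oxidised carbon is C4 at +2.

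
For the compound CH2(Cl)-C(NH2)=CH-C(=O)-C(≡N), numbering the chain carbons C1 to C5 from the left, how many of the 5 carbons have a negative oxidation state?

2

Count +1 for every bond to an atom more electronegative than carbon and −1 for every bond to one less electronegative; C–C bonds are 0. Tallying each carbon:
C1: 1C, 2H, 1Cl → 0 − 2 + 1 = -1
C2: 3C, 1N → 0 + 1 = +1
C3: 3C, 1H → 0 − 1 = -1
C4: 2C, 2O → 0 + 2 = +2
C5: 1C, 3N → 0 + 3 = +3
2 carbons (C1, C3) meet the condition.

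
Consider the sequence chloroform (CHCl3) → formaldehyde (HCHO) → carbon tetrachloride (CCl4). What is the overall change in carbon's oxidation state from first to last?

+2

Carbon oxidation states along the series — chloroform: +2, formaldehyde: 0, carbon tetrachloride: +4.
Net change = +4 − (+2) = +2.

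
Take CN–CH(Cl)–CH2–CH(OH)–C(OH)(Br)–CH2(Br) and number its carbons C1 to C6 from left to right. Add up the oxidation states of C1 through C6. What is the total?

+2

Tallying each carbon's bonds:
C1: 1C, 3N → 0 + 3 = +3
C2: 2C, 1H, 1Cl → 0 − 1 + 1 = 0
C3: 2C, 2H → 0 − 2 = -2
C4: 2C, 1H, 1O → 0 − 1 + 1 = 0
C5: 2C, 1O, 1Br → 0 + 1 + 1 = +2
C6: 1C, 2H, 1Br → 0 − 2 + 1 = -1
Sum = +3 + 0 − 2 + 0 + 2 − 1 = +2.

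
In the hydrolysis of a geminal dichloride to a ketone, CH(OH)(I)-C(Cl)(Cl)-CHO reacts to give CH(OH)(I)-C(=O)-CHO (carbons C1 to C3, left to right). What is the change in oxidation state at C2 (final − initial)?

0

Before: C2 has 2 bonds to C, 2 bonds to Cl → oxidation state +2.
After: C2 has 2 bonds to C, 2 bonds to O → oxidation state +2.
Δ = +2 − (+2) = 0, so no net redox change at C2.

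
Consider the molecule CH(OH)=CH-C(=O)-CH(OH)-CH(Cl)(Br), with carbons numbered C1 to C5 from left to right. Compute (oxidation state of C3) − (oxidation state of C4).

C3: 2C, 2O → 0 + 2 = +2
C4: 2C, 1H, 1O → 0 − 1 + 1 = 0
Difference: +2 − (0) = +2.

+2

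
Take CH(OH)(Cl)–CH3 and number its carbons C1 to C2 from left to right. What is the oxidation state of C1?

Bonds to more-electronegative neighbours contribute +1 each, bonds to H or metals contribute −1 each, and C–C bonds contribute 0.
C1 has one bond to C (0), one bond to H (-1), one bond to O (+1), one bond to Cl (+1).
Oxidation state = 0 − 1 + 1 + 1 = +1.

+1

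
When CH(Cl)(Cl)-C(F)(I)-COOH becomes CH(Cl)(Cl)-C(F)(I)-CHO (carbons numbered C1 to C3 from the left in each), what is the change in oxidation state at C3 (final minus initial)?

-2

Before: C3 has 1 bond to C, 3 bonds to O → oxidation state +3.
After: C3 has 1 bond to C, 1 bond to H, 2 bonds to O → oxidation state +1.
Δ = +1 − (+3) = -2, so this is a reduction at C3.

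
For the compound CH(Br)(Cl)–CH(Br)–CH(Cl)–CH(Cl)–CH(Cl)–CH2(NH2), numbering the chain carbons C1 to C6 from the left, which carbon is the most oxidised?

Tallying each carbon's bonds:
C1: 1C, 1H, 1Cl, 1Br → 0 − 1 + 1 + 1 = +1
C2: 2C, 1H, 1Br → 0 − 1 + 1 = 0
C3: 2C, 1H, 1Cl → 0 − 1 + 1 = 0
C4: 2C, 1H, 1Cl → 0 − 1 + 1 = 0
C5: 2C, 1H, 1Cl → 0 − 1 + 1 = 0
C6: 1C, 2H, 1N → 0 − 2 + 1 = -1
The most oxidised carbon is C1 at +1.

C1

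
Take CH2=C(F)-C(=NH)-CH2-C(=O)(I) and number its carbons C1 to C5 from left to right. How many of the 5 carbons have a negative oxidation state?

2

Assign +1 per bond to O/N/halogen, −1 per bond to H or an electropositive element, and 0 per bond to carbon. Tallying each carbon:
C1: 2C, 2H → 0 − 2 = -2
C2: 3C, 1F → 0 + 1 = +1
C3: 2C, 2N → 0 + 2 = +2
C4: 2C, 2H → 0 − 2 = -2
C5: 1C, 2O, 1I → 0 + 2 + 1 = +3
2 carbons (C1, C4) meet the condition.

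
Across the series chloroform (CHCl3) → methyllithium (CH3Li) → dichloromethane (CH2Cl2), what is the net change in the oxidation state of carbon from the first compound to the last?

Carbon oxidation states along the series — chloroform: +2, methyllithium: -4, dichloromethane: 0.
Net change = 0 − (+2) = -2.

-2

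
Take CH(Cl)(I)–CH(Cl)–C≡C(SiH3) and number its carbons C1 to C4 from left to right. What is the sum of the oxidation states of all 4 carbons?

0

Count +1 for every bond to an atom more electronegative than carbon and −1 for every bond to one less electronegative; C–C bonds are 0. Tallying each carbon:
C1: 1C, 1H, 1Cl, 1I → 0 − 1 + 1 + 1 = +1
C2: 2C, 1H, 1Cl → 0 − 1 + 1 = 0
C3: 4C → 0 = 0
C4: 3C, 1Si → 0 − 1 = -1
Sum = +1 + 0 + 0 − 1 = 0.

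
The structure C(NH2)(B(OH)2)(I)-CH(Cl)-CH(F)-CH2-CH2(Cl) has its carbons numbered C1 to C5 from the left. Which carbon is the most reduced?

C4

Tallying each carbon's bonds:
C1: 1C, 1N, 1I, 1B → 0 + 1 + 1 − 1 = +1
C2: 2C, 1H, 1Cl → 0 − 1 + 1 = 0
C3: 2C, 1H, 1F → 0 − 1 + 1 = 0
C4: 2C, 2H → 0 − 2 = -2
C5: 1C, 2H, 1Cl → 0 − 2 + 1 = -1
The most reduced carbon is C4 at -2.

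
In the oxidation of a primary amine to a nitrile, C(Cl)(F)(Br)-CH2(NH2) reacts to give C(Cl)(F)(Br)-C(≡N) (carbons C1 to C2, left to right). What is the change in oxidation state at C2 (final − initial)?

Before: C2 has 1 bond to C, 2 bonds to H, 1 bond to N → oxidation state -1.
After: C2 has 1 bond to C, 3 bonds to N → oxidation state +3.
Δ = +3 − (-1) = +4, so this is an oxidation at C2.

+4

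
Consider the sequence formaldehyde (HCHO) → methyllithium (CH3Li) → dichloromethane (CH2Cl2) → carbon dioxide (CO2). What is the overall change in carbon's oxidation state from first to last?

Carbon oxidation states along the series — formaldehyde: 0, methyllithium: -4, dichloromethane: 0, carbon dioxide: +4.
Net change = +4 − (0) = +4.

+4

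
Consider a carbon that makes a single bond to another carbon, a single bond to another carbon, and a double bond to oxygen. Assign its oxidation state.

+2

Assign +1 per bond to O/N/halogen, −1 per bond to H or an electropositive element, and 0 per bond to carbon.
The carbon has one bond to C (0), one bond to C (0), a double bond to O (2×+1 = +2).
Oxidation state = 0 + 0 + 2 = +2.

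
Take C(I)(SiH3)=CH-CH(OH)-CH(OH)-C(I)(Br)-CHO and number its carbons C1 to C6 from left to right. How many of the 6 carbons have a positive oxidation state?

2

Tallying each carbon's bonds:
C1: 2C, 1I, 1Si → 0 + 1 − 1 = 0
C2: 3C, 1H → 0 − 1 = -1
C3: 2C, 1H, 1O → 0 − 1 + 1 = 0
C4: 2C, 1H, 1O → 0 − 1 + 1 = 0
C5: 2C, 1Br, 1I → 0 + 1 + 1 = +2
C6: 1C, 1H, 2O → 0 − 1 + 2 = +1
2 carbons (C5, C6) meet the condition.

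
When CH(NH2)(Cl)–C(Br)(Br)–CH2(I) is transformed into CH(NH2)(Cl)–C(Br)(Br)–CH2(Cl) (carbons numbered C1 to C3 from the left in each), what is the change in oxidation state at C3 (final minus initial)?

0

Before: C3 has 1 bond to C, 2 bonds to H, 1 bond to I → oxidation state -1.
After: C3 has 1 bond to C, 2 bonds to H, 1 bond to Cl → oxidation state -1.
Δ = -1 − (-1) = 0, so no net redox change at C3.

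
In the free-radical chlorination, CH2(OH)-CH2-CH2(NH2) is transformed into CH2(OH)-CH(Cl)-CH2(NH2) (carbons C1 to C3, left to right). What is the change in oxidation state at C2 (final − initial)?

+2

Before: C2 has 2 bonds to C, 2 bonds to H → oxidation state -2.
After: C2 has 2 bonds to C, 1 bond to H, 1 bond to Cl → oxidation state 0.
Δ = 0 − (-2) = +2, so this is an oxidation at C2.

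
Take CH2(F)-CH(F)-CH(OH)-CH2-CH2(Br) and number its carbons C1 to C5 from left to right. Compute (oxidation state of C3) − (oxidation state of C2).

C3: 2C, 1H, 1O → 0 − 1 + 1 = 0
C2: 2C, 1H, 1F → 0 − 1 + 1 = 0
Difference: 0 − (0) = 0.

0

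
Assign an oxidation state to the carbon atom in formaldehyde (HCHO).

0

Count +1 for every bond to an atom more electronegative than carbon and −1 for every bond to one less electronegative; C–C bonds are 0.
The carbon has one bond to H (-1), one bond to H (-1), a double bond to O (2×+1 = +2).
Oxidation state = -1 − 1 + 2 = 0.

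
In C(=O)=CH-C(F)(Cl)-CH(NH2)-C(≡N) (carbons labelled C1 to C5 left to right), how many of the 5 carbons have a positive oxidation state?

Count +1 for every bond to an atom more electronegative than carbon and −1 for every bond to one less electronegative; C–C bonds are 0. Tallying each carbon:
C1: 2C, 2O → 0 + 2 = +2
C2: 3C, 1H → 0 − 1 = -1
C3: 2C, 1F, 1Cl → 0 + 1 + 1 = +2
C4: 2C, 1H, 1N → 0 − 1 + 1 = 0
C5: 1C, 3N → 0 + 3 = +3
3 carbons (C1, C3, C5) meet the condition.

3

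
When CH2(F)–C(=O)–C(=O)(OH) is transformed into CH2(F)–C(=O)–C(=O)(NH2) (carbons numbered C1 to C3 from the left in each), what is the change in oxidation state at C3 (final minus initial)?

0

Before: C3 has 1 bond to C, 3 bonds to O → oxidation state +3.
After: C3 has 1 bond to C, 2 bonds to O, 1 bond to N → oxidation state +3.
Δ = +3 − (+3) = 0, so no net redox change at C3.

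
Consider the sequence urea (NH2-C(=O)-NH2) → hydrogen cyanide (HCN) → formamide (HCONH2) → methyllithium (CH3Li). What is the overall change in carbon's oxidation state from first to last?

Carbon oxidation states along the series — urea: +4, hydrogen cyanide: +2, formamide: +2, methyllithium: -4.
Net change = -4 − (+4) = -8.

-8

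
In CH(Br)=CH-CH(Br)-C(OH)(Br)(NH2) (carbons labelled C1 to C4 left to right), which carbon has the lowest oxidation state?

C2

Tallying each carbon's bonds:
C1: 2C, 1H, 1Br → 0 − 1 + 1 = 0
C2: 3C, 1H → 0 − 1 = -1
C3: 2C, 1H, 1Br → 0 − 1 + 1 = 0
C4: 1C, 1O, 1N, 1Br → 0 + 1 + 1 + 1 = +3
The most reduced carbon is C2 at -1.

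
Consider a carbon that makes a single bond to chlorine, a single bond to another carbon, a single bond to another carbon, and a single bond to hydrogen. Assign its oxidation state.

Count +1 for every bond to an atom more electronegative than carbon and −1 for every bond to one less electronegative; C–C bonds are 0.
The carbon has one bond to C (0), one bond to C (0), one bond to H (-1), one bond to Cl (+1).
Oxidation state = 0 + 0 − 1 + 1 = 0.

0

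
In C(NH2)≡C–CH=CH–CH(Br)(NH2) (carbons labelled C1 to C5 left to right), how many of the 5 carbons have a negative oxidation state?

2

Tallying each carbon's bonds:
C1: 3C, 1N → 0 + 1 = +1
C2: 4C → 0 = 0
C3: 3C, 1H → 0 − 1 = -1
C4: 3C, 1H → 0 − 1 = -1
C5: 1C, 1H, 1N, 1Br → 0 − 1 + 1 + 1 = +1
2 carbons (C3, C4) meet the condition.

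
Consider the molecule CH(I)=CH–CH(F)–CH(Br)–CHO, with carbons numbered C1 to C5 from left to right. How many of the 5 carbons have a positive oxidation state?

Tallying each carbon's bonds:
C1: 2C, 1H, 1I → 0 − 1 + 1 = 0
C2: 3C, 1H → 0 − 1 = -1
C3: 2C, 1H, 1F → 0 − 1 + 1 = 0
C4: 2C, 1H, 1Br → 0 − 1 + 1 = 0
C5: 1C, 1H, 2O → 0 − 1 + 2 = +1
1 carbon (C5) meets the condition.

1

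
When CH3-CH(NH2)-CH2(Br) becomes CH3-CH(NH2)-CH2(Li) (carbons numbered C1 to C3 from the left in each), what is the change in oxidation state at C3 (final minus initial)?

-2

Before: C3 has 1 bond to C, 2 bonds to H, 1 bond to Br → oxidation state -1.
After: C3 has 1 bond to C, 2 bonds to H, 1 bond to Li → oxidation state -3.
Δ = -3 − (-1) = -2, so this is a reduction at C3.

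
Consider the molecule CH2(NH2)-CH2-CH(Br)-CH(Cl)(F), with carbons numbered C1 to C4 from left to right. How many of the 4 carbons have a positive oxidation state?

Tallying each carbon's bonds:
C1: 1C, 2H, 1N → 0 − 2 + 1 = -1
C2: 2C, 2H → 0 − 2 = -2
C3: 2C, 1H, 1Br → 0 − 1 + 1 = 0
C4: 1C, 1H, 1F, 1Cl → 0 − 1 + 1 + 1 = +1
1 carbon (C4) meets the condition.

1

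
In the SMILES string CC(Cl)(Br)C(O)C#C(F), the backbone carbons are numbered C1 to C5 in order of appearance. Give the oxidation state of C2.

Each bond to a more electronegative atom (O, N, halogen) counts +1, each bond to a less electronegative atom (H, metal, B, Si) counts −1, and each C–C bond counts 0.
C2 has one bond to C (0), one bond to C (0), one bond to Cl (+1), one bond to Br (+1).
Oxidation state = 0 + 0 + 1 + 1 = +2.

+2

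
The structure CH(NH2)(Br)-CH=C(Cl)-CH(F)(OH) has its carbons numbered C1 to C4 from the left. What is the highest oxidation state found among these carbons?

Tallying each carbon's bonds:
C1: 1C, 1H, 1N, 1Br → 0 − 1 + 1 + 1 = +1
C2: 3C, 1H → 0 − 1 = -1
C3: 3C, 1Cl → 0 + 1 = +1
C4: 1C, 1H, 1O, 1F → 0 − 1 + 1 + 1 = +1
The highest value is +1.

+1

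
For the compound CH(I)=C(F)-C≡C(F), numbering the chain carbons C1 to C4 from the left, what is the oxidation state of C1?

C1 has a double bond to C (2×0 = 0), one bond to H (-1), one bond to I (+1).
Oxidation state = 0 − 1 + 1 = 0.

0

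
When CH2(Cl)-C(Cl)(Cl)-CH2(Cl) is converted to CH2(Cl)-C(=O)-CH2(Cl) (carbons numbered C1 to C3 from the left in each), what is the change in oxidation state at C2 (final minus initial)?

Before: C2 has 2 bonds to C, 2 bonds to Cl → oxidation state +2.
After: C2 has 2 bonds to C, 2 bonds to O → oxidation state +2.
Δ = +2 − (+2) = 0, so no net redox change at C2.

0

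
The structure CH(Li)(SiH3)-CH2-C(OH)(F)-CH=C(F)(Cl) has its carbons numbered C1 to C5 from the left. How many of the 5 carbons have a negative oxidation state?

Each bond to a more electronegative atom (O, N, halogen) counts +1, each bond to a less electronegative atom (H, metal, B, Si) counts −1, and each C–C bond counts 0. Tallying each carbon:
C1: 1C, 1H, 1Li, 1Si → 0 − 1 − 1 − 1 = -3
C2: 2C, 2H → 0 − 2 = -2
C3: 2C, 1O, 1F → 0 + 1 + 1 = +2
C4: 3C, 1H → 0 − 1 = -1
C5: 2C, 1F, 1Cl → 0 + 1 + 1 = +2
3 carbons (C1, C2, C4) meet the condition.

3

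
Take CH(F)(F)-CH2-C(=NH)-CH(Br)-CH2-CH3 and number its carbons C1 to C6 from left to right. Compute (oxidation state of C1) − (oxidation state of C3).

-1

C1: 1C, 1H, 2F → 0 − 1 + 2 = +1
C3: 2C, 2N → 0 + 2 = +2
Difference: +1 − (+2) = -1.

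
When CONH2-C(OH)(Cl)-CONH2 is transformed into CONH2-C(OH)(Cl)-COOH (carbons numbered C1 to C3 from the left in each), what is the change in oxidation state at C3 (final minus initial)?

Before: C3 has 1 bond to C, 2 bonds to O, 1 bond to N → oxidation state +3.
After: C3 has 1 bond to C, 3 bonds to O → oxidation state +3.
Δ = +3 − (+3) = 0, so no net redox change at C3.

0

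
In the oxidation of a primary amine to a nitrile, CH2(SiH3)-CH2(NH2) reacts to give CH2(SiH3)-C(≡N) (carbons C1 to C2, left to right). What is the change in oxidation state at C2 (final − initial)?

+4

Before: C2 has 1 bond to C, 2 bonds to H, 1 bond to N → oxidation state -1.
After: C2 has 1 bond to C, 3 bonds to N → oxidation state +3.
Δ = +3 − (-1) = +4, so this is an oxidation at C2.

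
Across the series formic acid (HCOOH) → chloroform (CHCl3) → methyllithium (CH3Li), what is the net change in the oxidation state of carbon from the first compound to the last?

Carbon oxidation states along the series — formic acid: +2, chloroform: +2, methyllithium: -4.
Net change = -4 − (+2) = -6.

-6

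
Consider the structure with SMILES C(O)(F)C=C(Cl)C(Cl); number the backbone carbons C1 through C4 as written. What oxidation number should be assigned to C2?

Each bond to a more electronegative atom (O, N, halogen) counts +1, each bond to a less electronegative atom (H, metal, B, Si) counts −1, and each C–C bond counts 0.
C2 has one bond to C (0), a double bond to C (2×0 = 0), one bond to H (-1).
Oxidation state = 0 + 0 − 1 = -1.

-1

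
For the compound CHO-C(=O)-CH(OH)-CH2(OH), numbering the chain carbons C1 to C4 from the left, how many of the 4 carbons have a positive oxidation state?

Count +1 for every bond to an atom more electronegative than carbon and −1 for every bond to one less electronegative; C–C bonds are 0. Tallying each carbon:
C1: 1C, 1H, 2O → 0 − 1 + 2 = +1
C2: 2C, 2O → 0 + 2 = +2
C3: 2C, 1H, 1O → 0 − 1 + 1 = 0
C4: 1C, 2H, 1O → 0 − 2 + 1 = -1
2 carbons (C1, C2) meet the condition.

2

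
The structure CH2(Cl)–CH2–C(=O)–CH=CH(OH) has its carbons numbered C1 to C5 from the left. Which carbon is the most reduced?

C2

Bonds to more-electronegative neighbours contribute +1 each, bonds to H or metals contribute −1 each, and C–C bonds contribute 0. Tallying each carbon:
C1: 1C, 2H, 1Cl → 0 − 2 + 1 = -1
C2: 2C, 2H → 0 − 2 = -2
C3: 2C, 2O → 0 + 2 = +2
C4: 3C, 1H → 0 − 1 = -1
C5: 2C, 1H, 1O → 0 − 1 + 1 = 0
The most reduced carbon is C2 at -2.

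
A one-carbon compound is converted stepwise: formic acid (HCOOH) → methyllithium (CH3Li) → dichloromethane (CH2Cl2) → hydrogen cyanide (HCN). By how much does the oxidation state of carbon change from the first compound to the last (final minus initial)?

0

Carbon oxidation states along the series — formic acid: +2, methyllithium: -4, dichloromethane: 0, hydrogen cyanide: +2.
Net change = +2 − (+2) = 0.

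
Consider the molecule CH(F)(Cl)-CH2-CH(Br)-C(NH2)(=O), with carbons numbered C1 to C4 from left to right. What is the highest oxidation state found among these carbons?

+3

Tallying each carbon's bonds:
C1: 1C, 1H, 1F, 1Cl → 0 − 1 + 1 + 1 = +1
C2: 2C, 2H → 0 − 2 = -2
C3: 2C, 1H, 1Br → 0 − 1 + 1 = 0
C4: 1C, 2O, 1N → 0 + 2 + 1 = +3
The highest value is +3.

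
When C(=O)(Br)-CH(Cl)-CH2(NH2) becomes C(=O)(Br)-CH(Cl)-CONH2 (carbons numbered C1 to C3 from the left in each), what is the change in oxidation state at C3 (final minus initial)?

+4

Before: C3 has 1 bond to C, 2 bonds to H, 1 bond to N → oxidation state -1.
After: C3 has 1 bond to C, 2 bonds to O, 1 bond to N → oxidation state +3.
Δ = +3 − (-1) = +4, so this is an oxidation at C3.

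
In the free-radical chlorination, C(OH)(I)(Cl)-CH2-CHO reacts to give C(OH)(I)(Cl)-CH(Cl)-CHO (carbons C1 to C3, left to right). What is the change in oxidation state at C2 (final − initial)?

Before: C2 has 2 bonds to C, 2 bonds to H → oxidation state -2.
After: C2 has 2 bonds to C, 1 bond to H, 1 bond to Cl → oxidation state 0.
Δ = 0 − (-2) = +2, so this is an oxidation at C2.

+2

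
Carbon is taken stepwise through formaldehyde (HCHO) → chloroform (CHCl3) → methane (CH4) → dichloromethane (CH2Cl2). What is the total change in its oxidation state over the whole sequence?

Carbon oxidation states along the series — formaldehyde: 0, chloroform: +2, methane: -4, dichloromethane: 0.
Net change = 0 − (0) = 0.

0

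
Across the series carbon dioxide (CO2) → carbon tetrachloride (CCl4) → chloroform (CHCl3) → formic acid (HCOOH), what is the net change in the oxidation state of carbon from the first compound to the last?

Carbon oxidation states along the series — carbon dioxide: +4, carbon tetrachloride: +4, chloroform: +2, formic acid: +2.
Net change = +2 − (+4) = -2.

-2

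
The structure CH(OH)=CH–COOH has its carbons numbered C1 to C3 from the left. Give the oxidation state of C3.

C3 has one bond to C (0), a double bond to O (2×+1 = +2), one bond to O (+1).
Oxidation state = 0 + 2 + 1 = +3.

+3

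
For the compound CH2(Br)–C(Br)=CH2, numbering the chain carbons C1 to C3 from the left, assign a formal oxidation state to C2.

+1

Count +1 for every bond to an atom more electronegative than carbon and −1 for every bond to one less electronegative; C–C bonds are 0.
C2 has one bond to C (0), a double bond to C (2×0 = 0), one bond to Br (+1).
Oxidation state = 0 + 0 + 1 = +1.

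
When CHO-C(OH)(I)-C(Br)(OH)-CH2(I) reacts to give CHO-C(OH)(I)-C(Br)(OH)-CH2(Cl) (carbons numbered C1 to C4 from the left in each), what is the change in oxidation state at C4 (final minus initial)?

0

Before: C4 has 1 bond to C, 2 bonds to H, 1 bond to I → oxidation state -1.
After: C4 has 1 bond to C, 2 bonds to H, 1 bond to Cl → oxidation state -1.
Δ = -1 − (-1) = 0, so no net redox change at C4.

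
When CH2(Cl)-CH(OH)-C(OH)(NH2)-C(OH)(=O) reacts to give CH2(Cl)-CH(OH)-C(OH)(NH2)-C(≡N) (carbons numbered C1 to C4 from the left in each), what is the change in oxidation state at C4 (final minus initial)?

Before: C4 has 1 bond to C, 3 bonds to O → oxidation state +3.
After: C4 has 1 bond to C, 3 bonds to N → oxidation state +3.
Δ = +3 − (+3) = 0, so no net redox change at C4.

0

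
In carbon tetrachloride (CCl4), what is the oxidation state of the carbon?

+4

The carbon has one bond to Cl (+1), one bond to Cl (+1), one bond to Cl (+1), one bond to Cl (+1).
Oxidation state = +1 + 1 + 1 + 1 = +4.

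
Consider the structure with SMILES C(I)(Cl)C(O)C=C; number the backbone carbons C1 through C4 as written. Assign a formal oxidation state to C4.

-2

C4 has a double bond to C (2×0 = 0), one bond to H (-1), one bond to H (-1).
Oxidation state = 0 − 1 − 1 = -2.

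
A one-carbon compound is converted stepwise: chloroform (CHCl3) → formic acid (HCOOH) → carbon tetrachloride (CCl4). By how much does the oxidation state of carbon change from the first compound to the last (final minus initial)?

Carbon oxidation states along the series — chloroform: +2, formic acid: +2, carbon tetrachloride: +4.
Net change = +4 − (+2) = +2.

+2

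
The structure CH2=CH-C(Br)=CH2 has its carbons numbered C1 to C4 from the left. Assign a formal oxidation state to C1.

Each bond to a more electronegative atom (O, N, halogen) counts +1, each bond to a less electronegative atom (H, metal, B, Si) counts −1, and each C–C bond counts 0.
C1 has a double bond to C (2×0 = 0), one bond to H (-1), one bond to H (-1).
Oxidation state = 0 − 1 − 1 = -2.

-2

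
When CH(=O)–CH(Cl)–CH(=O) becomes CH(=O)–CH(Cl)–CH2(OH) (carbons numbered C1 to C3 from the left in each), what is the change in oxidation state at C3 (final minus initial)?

-2

Before: C3 has 1 bond to C, 1 bond to H, 2 bonds to O → oxidation state +1.
After: C3 has 1 bond to C, 2 bonds to H, 1 bond to O → oxidation state -1.
Δ = -1 − (+1) = -2, so this is a reduction at C3.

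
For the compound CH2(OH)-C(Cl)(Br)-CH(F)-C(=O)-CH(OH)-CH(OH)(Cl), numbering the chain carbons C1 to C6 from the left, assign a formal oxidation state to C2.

+2

C2 has one bond to C (0), one bond to C (0), one bond to Cl (+1), one bond to Br (+1).
Oxidation state = 0 + 0 + 1 + 1 = +2.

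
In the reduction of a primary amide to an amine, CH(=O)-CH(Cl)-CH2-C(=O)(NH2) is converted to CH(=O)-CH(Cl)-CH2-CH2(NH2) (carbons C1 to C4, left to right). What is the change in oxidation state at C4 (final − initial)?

Before: C4 has 1 bond to C, 2 bonds to O, 1 bond to N → oxidation state +3.
After: C4 has 1 bond to C, 2 bonds to H, 1 bond to N → oxidation state -1.
Δ = -1 − (+3) = -4, so this is a reduction at C4.

-4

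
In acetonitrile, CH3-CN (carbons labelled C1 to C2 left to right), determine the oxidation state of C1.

C1 has one bond to H (-1), one bond to H (-1), one bond to H (-1), one bond to C (0).
Oxidation state = -1 − 1 − 1 + 0 = -3.

-3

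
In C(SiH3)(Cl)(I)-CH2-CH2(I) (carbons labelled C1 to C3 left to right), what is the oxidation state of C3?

Assign +1 per bond to O/N/halogen, −1 per bond to H or an electropositive element, and 0 per bond to carbon.
C3 has one bond to C (0), one bond to H (-1), one bond to H (-1), one bond to I (+1).
Oxidation state = 0 − 1 − 1 + 1 = -1.

-1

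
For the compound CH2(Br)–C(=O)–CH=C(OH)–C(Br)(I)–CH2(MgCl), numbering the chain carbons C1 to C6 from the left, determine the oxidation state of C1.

Each bond to a more electronegative atom (O, N, halogen) counts +1, each bond to a less electronegative atom (H, metal, B, Si) counts −1, and each C–C bond counts 0.
C1 has one bond to C (0), one bond to H (-1), one bond to Br (+1), one bond to H (-1).
Oxidation state = 0 − 1 + 1 − 1 = -1.

-1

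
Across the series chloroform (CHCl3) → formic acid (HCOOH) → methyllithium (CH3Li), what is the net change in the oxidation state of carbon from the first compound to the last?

Carbon oxidation states along the series — chloroform: +2, formic acid: +2, methyllithium: -4.
Net change = -4 − (+2) = -6.

-6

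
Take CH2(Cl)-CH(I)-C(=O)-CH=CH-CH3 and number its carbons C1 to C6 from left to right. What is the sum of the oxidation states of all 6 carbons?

Bonds to more-electronegative neighbours contribute +1 each, bonds to H or metals contribute −1 each, and C–C bonds contribute 0. Tallying each carbon:
C1: 1C, 2H, 1Cl → 0 − 2 + 1 = -1
C2: 2C, 1H, 1I → 0 − 1 + 1 = 0
C3: 2C, 2O → 0 + 2 = +2
C4: 3C, 1H → 0 − 1 = -1
C5: 3C, 1H → 0 − 1 = -1
C6: 1C, 3H → 0 − 3 = -3
Sum = -1 + 0 + 2 − 1 − 1 − 3 = -4.

-4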